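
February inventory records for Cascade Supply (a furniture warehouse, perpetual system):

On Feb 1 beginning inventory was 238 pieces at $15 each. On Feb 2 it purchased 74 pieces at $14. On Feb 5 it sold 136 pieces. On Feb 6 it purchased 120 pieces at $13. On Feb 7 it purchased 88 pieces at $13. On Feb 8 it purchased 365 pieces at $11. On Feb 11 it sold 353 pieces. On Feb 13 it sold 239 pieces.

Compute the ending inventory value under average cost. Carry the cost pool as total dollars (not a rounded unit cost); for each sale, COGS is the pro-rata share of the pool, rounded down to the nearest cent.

After Feb 1: 238 on hand, pool $3,570.00 (≈ $15.0000 each)
After Feb 2: 312 on hand, pool $4,606.00 (≈ $14.7628 each)
Feb 5, sell 136: 136/312 × $4,606.00 → $2,007.74
After Feb 6: 296 on hand, pool $4,158.26 (≈ $14.0482 each)
After Feb 7: 384 on hand, pool $5,302.26 (≈ $13.8080 each)
After Feb 8: 749 on hand, pool $9,317.26 (≈ $12.4396 each)
Feb 11, sell 353: 353/749 × $9,317.26 → $4,391.17
Feb 13, sell 239: 239/396 × $4,926.09 → $2,973.06
Total COGS = $2,007.74 + $4,391.17 + $2,973.06 = $9,371.97
Ending inventory (cost pool remaining) = $1,953.03

Ending inventory = $1,953.03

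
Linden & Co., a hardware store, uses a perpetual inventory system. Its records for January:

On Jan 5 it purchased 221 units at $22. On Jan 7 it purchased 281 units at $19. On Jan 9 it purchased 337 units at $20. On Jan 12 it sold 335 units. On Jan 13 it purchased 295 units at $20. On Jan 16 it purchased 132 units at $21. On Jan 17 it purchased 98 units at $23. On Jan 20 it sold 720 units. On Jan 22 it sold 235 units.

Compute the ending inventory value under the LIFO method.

Jan 12, 335 sold [LIFO — newest first]: 335 @ $20 = $6,700
Jan 20, 720 sold [LIFO — newest first]: 98 @ $23 + 132 @ $21 + 295 @ $20 + 2 @ $20 + 193 @ $19 = $14,633
Jan 22, 235 sold [LIFO — newest first]: 88 @ $19 + 147 @ $22 = $4,906
Total COGS = $6,700 + $14,633 + $4,906 = $26,239
Ending inventory: 74 @ $22 = $1,628

Ending inventory = $1,628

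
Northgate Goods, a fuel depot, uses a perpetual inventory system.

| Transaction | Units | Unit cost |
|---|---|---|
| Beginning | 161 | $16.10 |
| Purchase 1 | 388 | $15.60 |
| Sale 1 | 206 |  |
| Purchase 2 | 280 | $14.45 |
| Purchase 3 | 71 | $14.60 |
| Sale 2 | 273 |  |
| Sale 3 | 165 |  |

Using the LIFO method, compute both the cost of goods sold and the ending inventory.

Sale 1 (206) [LIFO — newest first]: 206 @ $15.60 = $3,213.60
Sale 2 (273) [LIFO — newest first]: 71 @ $14.60 + 202 @ $14.45 = $3,955.50
Sale 3 (165) [LIFO — newest first]: 78 @ $14.45 + 87 @ $15.60 = $2,484.30
Total COGS = $3,213.60 + $3,955.50 + $2,484.30 = $9,653.40
Ending inventory: 161 @ $16.10 + 95 @ $15.60 = $4,074.10
Check: goods available $13,727.50 = COGS $9,653.40 + ending $4,074.10

COGS = $9,653.40; ending inventory = $4,074.10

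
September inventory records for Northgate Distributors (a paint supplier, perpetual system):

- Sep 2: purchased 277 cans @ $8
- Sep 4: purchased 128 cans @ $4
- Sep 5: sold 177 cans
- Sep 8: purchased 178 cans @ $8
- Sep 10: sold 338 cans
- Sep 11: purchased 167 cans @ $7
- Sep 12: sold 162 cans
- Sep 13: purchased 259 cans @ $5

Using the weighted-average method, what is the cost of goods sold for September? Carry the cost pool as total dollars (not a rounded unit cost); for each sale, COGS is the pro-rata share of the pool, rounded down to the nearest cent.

COGS = $4,803.87

After Sep 2: 277 on hand, pool $2,216.00 (≈ $8.0000 each)
After Sep 4: 405 on hand, pool $2,728.00 (≈ $6.7358 each)
Sep 5, sell 177: 177/405 × $2,728.00 → $1,192.23
After Sep 8: 406 on hand, pool $2,959.77 (≈ $7.2901 each)
Sep 10, sell 338: 338/406 × $2,959.77 → $2,464.04
After Sep 11: 235 on hand, pool $1,664.73 (≈ $7.0840 each)
Sep 12, sell 162: 162/235 × $1,664.73 → $1,147.60
After Sep 13: 332 on hand, pool $1,812.13 (≈ $5.4582 each)
Total COGS = $1,192.23 + $2,464.04 + $1,147.60 = $4,803.87
Ending inventory (cost pool remaining) = $1,812.13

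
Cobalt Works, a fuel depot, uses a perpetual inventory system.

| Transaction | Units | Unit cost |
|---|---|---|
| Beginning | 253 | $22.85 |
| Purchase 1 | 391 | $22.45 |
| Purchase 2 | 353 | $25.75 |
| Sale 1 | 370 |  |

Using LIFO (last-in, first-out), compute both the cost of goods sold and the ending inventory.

COGS = $9,471.40; ending inventory = $14,177.35

Sale 1 (370) [LIFO — newest first]: 353 @ $25.75 + 17 @ $22.45 = $9,471.40
Ending inventory: 253 @ $22.85 + 374 @ $22.45 = $14,177.35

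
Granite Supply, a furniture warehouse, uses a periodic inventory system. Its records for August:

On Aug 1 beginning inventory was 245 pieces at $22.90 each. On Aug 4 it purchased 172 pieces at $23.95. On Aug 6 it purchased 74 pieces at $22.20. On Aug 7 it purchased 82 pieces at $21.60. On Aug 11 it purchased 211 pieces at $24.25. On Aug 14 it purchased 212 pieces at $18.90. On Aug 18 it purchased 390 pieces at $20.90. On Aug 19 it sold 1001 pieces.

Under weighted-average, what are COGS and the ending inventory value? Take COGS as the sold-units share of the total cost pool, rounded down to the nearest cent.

Aug 19, sell 1001: 1001/1386 × $30,418.45 → $21,968.88
Ending inventory (cost pool remaining) = $8,449.57

COGS = $21,968.88; ending inventory = $8,449.57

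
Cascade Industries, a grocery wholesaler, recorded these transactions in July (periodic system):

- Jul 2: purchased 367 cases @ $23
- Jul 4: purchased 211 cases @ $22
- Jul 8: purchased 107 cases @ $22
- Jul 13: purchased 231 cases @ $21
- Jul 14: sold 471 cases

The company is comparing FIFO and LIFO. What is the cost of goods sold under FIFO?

FIFO COGS: 367 @ $23 + 104 @ $22 = $10,729
LIFO COGS: 231 @ $21 + 107 @ $22 + 133 @ $22 = $10,131

COGS = $10,729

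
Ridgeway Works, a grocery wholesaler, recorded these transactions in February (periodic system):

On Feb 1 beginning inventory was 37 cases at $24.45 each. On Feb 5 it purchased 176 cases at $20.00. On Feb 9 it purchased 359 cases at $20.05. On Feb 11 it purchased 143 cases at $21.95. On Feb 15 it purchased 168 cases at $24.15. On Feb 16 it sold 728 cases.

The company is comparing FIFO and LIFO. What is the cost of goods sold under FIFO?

COGS = $15,075.40

FIFO COGS: 37 @ $24.45 + 176 @ $20.00 + 359 @ $20.05 + 143 @ $21.95 + 13 @ $24.15 = $15,075.40
LIFO COGS: 168 @ $24.15 + 143 @ $21.95 + 359 @ $20.05 + 58 @ $20.00 = $15,554.00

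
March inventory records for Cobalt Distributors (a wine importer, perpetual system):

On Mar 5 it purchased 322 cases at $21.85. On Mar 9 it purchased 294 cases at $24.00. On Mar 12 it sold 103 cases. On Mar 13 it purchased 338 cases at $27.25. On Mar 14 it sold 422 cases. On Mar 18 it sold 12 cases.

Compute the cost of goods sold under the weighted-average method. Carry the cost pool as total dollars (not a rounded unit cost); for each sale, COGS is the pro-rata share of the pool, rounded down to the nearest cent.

After Mar 5: 322 on hand, pool $7,035.70 (≈ $21.8500 each)
After Mar 9: 616 on hand, pool $14,091.70 (≈ $22.8761 each)
Mar 12, sell 103: 103/616 × $14,091.70 → $2,356.24
After Mar 13: 851 on hand, pool $20,945.96 (≈ $24.6133 each)
Mar 14, sell 422: 422/851 × $20,945.96 → $10,386.83
Mar 18, sell 12: 12/429 × $10,559.13 → $295.36
Total COGS = $2,356.24 + $10,386.83 + $295.36 = $13,038.43
Ending inventory (cost pool remaining) = $10,263.77
Check: goods available $23,302.20 = COGS $13,038.43 + ending $10,263.77

COGS = $13,038.43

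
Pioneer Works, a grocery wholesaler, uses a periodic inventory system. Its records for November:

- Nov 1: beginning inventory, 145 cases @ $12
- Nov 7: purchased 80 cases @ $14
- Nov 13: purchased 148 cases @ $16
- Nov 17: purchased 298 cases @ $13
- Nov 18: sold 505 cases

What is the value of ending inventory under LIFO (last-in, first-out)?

Ending inventory = $2,034

Nov 18, 505 sold [LIFO — newest first]: 298 @ $13 + 148 @ $16 + 59 @ $14 = $7,068
Ending inventory: 145 @ $12 + 21 @ $14 = $2,034
Check: goods available $9,102 = COGS $7,068 + ending $2,034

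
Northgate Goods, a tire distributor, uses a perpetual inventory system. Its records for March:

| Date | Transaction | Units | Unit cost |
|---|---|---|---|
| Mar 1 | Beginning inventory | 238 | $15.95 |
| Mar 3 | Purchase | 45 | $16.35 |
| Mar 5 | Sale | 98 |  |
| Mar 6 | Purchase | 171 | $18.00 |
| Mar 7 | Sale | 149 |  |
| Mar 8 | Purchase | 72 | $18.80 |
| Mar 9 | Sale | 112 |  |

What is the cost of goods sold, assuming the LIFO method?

COGS = $6,299.80

Mar 5, 98 sold [LIFO — newest first]: 45 @ $16.35 + 53 @ $15.95 = $1,581.10
Mar 7, 149 sold [LIFO — newest first]: 149 @ $18.00 = $2,682.00
Mar 9, 112 sold [LIFO — newest first]: 72 @ $18.80 + 22 @ $18.00 + 18 @ $15.95 = $2,036.70
Total COGS = $1,581.10 + $2,682.00 + $2,036.70 = $6,299.80
Ending inventory: 167 @ $15.95 = $2,663.65
Check: goods available $8,963.45 = COGS $6,299.80 + ending $2,663.65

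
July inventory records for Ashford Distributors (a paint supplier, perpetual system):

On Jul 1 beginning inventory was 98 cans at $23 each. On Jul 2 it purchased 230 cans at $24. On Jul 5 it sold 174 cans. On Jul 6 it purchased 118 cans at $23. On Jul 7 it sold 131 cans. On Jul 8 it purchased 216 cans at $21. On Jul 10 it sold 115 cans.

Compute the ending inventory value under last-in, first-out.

Ending inventory = $5,407

Jul 5, 174 sold [LIFO — newest first]: 174 @ $24 = $4,176
Jul 7, 131 sold [LIFO — newest first]: 118 @ $23 + 13 @ $24 = $3,026
Jul 10, 115 sold [LIFO — newest first]: 115 @ $21 = $2,415
Total COGS = $4,176 + $3,026 + $2,415 = $9,617
Ending inventory: 98 @ $23 + 43 @ $24 + 101 @ $21 = $5,407
Check: goods available $15,024 = COGS $9,617 + ending $5,407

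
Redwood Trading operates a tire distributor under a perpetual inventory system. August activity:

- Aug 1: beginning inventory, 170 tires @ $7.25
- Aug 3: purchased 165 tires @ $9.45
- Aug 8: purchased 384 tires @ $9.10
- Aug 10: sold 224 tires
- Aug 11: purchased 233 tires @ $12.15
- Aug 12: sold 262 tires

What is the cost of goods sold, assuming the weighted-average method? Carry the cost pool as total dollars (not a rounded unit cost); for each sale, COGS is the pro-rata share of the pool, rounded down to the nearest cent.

COGS = $4,534.75

After Aug 1: 170 on hand, pool $1,232.50 (≈ $7.2500 each)
After Aug 3: 335 on hand, pool $2,791.75 (≈ $8.3336 each)
After Aug 8: 719 on hand, pool $6,286.15 (≈ $8.7429 each)
Aug 10, sell 224: 224/719 × $6,286.15 → $1,958.41
After Aug 11: 728 on hand, pool $7,158.69 (≈ $9.8334 each)
Aug 12, sell 262: 262/728 × $7,158.69 → $2,576.34
Total COGS = $1,958.41 + $2,576.34 = $4,534.75
Ending inventory (cost pool remaining) = $4,582.35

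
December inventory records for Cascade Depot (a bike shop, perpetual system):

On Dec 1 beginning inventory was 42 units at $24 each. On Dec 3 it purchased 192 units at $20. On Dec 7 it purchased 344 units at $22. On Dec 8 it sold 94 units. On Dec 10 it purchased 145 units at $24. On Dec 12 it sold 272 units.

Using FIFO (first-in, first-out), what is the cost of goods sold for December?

Dec 8, 94 sold [FIFO — oldest first]: 42 @ $24 + 52 @ $20 = $2,048
Dec 12, 272 sold [FIFO — oldest first]: 140 @ $20 + 132 @ $22 = $5,704
Total COGS = $2,048 + $5,704 = $7,752
Ending inventory: 212 @ $22 + 145 @ $24 = $8,144

COGS = $7,752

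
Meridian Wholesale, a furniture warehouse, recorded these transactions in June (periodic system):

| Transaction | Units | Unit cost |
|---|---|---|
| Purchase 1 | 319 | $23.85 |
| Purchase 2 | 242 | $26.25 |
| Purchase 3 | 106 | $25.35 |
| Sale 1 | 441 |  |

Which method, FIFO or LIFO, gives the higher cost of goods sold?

FIFO COGS: 319 @ $23.85 + 122 @ $26.25 = $10,810.65
LIFO COGS: 106 @ $25.35 + 242 @ $26.25 + 93 @ $23.85 = $11,257.65

LIFO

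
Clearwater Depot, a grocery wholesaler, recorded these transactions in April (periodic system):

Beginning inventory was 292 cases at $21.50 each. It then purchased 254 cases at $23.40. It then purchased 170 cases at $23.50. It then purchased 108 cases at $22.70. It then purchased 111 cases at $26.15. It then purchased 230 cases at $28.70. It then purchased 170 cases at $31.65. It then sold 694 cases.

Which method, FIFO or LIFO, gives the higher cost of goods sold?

LIFO

FIFO COGS: 292 @ $21.50 + 254 @ $23.40 + 148 @ $23.50 = $15,699.60
LIFO COGS: 170 @ $31.65 + 230 @ $28.70 + 111 @ $26.15 + 108 @ $22.70 + 75 @ $23.50 = $19,098.25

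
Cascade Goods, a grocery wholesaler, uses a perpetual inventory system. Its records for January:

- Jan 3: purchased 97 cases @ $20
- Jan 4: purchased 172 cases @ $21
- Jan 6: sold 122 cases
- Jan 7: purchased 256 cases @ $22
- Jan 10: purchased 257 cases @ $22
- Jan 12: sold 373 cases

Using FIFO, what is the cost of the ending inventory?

Jan 6, 122 sold [FIFO — oldest first]: 97 @ $20 + 25 @ $21 = $2,465
Jan 12, 373 sold [FIFO — oldest first]: 147 @ $21 + 226 @ $22 = $8,059
Total COGS = $2,465 + $8,059 = $10,524
Ending inventory: 30 @ $22 + 257 @ $22 = $6,314
Check: goods available $16,838 = COGS $10,524 + ending $6,314

Ending inventory = $6,314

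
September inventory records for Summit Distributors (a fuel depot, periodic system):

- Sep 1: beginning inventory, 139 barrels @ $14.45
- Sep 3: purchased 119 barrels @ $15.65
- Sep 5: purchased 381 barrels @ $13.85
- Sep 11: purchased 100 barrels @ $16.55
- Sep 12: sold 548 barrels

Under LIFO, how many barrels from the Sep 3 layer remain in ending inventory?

Sep 12, 548 sold [LIFO — newest first]: 100 @ $16.55 + 381 @ $13.85 + 67 @ $15.65 = $7,980.40
Ending inventory: 139 @ $14.45 + 52 @ $15.65 = $2,822.35

52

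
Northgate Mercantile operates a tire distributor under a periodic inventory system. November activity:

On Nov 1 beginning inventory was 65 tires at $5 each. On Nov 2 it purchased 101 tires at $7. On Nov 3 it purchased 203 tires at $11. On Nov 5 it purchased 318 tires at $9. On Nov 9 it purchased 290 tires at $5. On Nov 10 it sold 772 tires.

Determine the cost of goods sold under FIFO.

Nov 10, 772 sold [FIFO — oldest first]: 65 @ $5 + 101 @ $7 + 203 @ $11 + 318 @ $9 + 85 @ $5 = $6,552
Ending inventory: 205 @ $5 = $1,025
Check: goods available $7,577 = COGS $6,552 + ending $1,025

COGS = $6,552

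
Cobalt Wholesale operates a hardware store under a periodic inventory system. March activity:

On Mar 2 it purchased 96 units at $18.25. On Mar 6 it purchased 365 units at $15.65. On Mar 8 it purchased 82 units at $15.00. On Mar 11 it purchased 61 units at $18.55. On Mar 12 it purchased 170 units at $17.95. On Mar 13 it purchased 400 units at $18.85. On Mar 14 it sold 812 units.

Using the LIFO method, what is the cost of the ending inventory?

Ending inventory = $5,914.90

Mar 14, 812 sold [LIFO — newest first]: 400 @ $18.85 + 170 @ $17.95 + 61 @ $18.55 + 82 @ $15.00 + 99 @ $15.65 = $14,502.40
Ending inventory: 96 @ $18.25 + 266 @ $15.65 = $5,914.90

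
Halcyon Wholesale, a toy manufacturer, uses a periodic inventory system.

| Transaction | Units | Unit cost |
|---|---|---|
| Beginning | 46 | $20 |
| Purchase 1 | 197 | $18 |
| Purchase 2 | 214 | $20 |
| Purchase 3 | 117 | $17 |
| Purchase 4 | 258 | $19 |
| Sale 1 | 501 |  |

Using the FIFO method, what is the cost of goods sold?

Sale 1 (501) [FIFO — oldest first]: 46 @ $20 + 197 @ $18 + 214 @ $20 + 44 @ $17 = $9,494
Ending inventory: 73 @ $17 + 258 @ $19 = $6,143

COGS = $9,494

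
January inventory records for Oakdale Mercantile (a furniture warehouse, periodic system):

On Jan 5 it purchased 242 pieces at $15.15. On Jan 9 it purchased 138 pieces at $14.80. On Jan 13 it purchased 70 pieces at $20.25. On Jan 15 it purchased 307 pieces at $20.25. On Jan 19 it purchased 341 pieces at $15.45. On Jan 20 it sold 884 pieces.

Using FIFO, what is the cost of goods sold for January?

COGS = $15,305.10

Jan 20, 884 sold [FIFO — oldest first]: 242 @ $15.15 + 138 @ $14.80 + 70 @ $20.25 + 307 @ $20.25 + 127 @ $15.45 = $15,305.10
Ending inventory: 214 @ $15.45 = $3,306.30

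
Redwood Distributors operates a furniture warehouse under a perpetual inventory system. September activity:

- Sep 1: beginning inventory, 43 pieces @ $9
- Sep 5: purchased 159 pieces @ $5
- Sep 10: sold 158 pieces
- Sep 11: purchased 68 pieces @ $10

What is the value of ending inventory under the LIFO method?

Ending inventory = $1,072

Sep 10, 158 sold [LIFO — newest first]: 158 @ $5 = $790
Ending inventory: 43 @ $9 + 1 @ $5 + 68 @ $10 = $1,072
Check: goods available $1,862 = COGS $790 + ending $1,072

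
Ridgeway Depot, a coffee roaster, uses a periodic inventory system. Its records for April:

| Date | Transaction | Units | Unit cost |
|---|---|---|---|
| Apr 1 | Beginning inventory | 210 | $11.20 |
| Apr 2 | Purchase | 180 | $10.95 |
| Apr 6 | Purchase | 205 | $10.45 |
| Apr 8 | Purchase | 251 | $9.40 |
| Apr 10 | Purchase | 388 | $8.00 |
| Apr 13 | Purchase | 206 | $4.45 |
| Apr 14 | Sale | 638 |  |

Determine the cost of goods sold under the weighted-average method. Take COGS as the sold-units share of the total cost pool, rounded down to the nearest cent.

COGS = $5,691.20

Apr 14, sell 638: 638/1440 × $12,845.35 → $5,691.20
Ending inventory (cost pool remaining) = $7,154.15
Check: goods available $12,845.35 = COGS $5,691.20 + ending $7,154.15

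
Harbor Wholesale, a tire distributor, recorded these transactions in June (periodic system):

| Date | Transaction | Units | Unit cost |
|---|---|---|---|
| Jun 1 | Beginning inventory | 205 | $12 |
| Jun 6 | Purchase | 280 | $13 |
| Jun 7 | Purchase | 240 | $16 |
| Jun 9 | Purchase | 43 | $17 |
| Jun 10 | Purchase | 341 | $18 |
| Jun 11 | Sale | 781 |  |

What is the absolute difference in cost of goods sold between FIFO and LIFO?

FIFO COGS: 205 @ $12 + 280 @ $13 + 240 @ $16 + 43 @ $17 + 13 @ $18 = $10,905
LIFO COGS: 341 @ $18 + 43 @ $17 + 240 @ $16 + 157 @ $13 = $12,750
Difference = |$10,905 − $12,750| = $1,845

$1,845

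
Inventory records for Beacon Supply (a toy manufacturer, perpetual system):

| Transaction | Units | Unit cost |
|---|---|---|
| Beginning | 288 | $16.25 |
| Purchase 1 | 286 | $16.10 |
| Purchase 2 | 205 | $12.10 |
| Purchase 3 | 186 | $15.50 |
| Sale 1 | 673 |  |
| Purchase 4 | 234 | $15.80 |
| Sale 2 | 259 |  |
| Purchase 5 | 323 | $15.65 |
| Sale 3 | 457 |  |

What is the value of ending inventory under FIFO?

Sale 1 (673) [FIFO — oldest first]: 288 @ $16.25 + 286 @ $16.10 + 99 @ $12.10 = $10,482.50
Sale 2 (259) [FIFO — oldest first]: 106 @ $12.10 + 153 @ $15.50 = $3,654.10
Sale 3 (457) [FIFO — oldest first]: 33 @ $15.50 + 234 @ $15.80 + 190 @ $15.65 = $7,182.20
Total COGS = $10,482.50 + $3,654.10 + $7,182.20 = $21,318.80
Ending inventory: 133 @ $15.65 = $2,081.45

Ending inventory = $2,081.45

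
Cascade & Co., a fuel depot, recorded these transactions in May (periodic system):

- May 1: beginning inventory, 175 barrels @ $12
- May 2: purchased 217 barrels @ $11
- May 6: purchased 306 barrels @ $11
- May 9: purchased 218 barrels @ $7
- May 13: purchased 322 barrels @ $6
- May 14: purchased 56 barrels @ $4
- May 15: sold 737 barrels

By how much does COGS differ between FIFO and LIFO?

$2,893

FIFO COGS: 175 @ $12 + 217 @ $11 + 306 @ $11 + 39 @ $7 = $8,126
LIFO COGS: 56 @ $4 + 322 @ $6 + 218 @ $7 + 141 @ $11 = $5,233
Difference = |$8,126 − $5,233| = $2,893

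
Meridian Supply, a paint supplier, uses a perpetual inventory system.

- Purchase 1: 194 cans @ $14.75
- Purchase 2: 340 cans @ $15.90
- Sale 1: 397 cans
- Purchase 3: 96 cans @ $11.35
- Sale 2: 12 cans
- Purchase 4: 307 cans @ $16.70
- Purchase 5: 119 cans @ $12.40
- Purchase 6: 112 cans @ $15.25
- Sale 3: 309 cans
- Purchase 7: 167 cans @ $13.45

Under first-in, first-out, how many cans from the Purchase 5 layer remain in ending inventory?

Sale 1 (397) [FIFO — oldest first]: 194 @ $14.75 + 203 @ $15.90 = $6,089.20
Sale 2 (12) [FIFO — oldest first]: 12 @ $15.90 = $190.80
Sale 3 (309) [FIFO — oldest first]: 125 @ $15.90 + 96 @ $11.35 + 88 @ $16.70 = $4,546.70
Total COGS = $6,089.20 + $190.80 + $4,546.70 = $10,826.70
Ending inventory: 219 @ $16.70 + 119 @ $12.40 + 112 @ $15.25 + 167 @ $13.45 = $9,087.05

119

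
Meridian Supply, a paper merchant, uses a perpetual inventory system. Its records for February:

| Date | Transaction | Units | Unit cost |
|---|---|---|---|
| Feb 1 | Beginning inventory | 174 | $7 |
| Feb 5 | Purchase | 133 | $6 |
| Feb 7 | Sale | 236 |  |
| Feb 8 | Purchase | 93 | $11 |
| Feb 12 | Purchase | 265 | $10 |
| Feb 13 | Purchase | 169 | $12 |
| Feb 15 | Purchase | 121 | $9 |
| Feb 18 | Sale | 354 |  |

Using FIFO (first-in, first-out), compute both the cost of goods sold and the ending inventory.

Feb 7, 236 sold [FIFO — oldest first]: 174 @ $7 + 62 @ $6 = $1,590
Feb 18, 354 sold [FIFO — oldest first]: 71 @ $6 + 93 @ $11 + 190 @ $10 = $3,349
Total COGS = $1,590 + $3,349 = $4,939
Ending inventory: 75 @ $10 + 169 @ $12 + 121 @ $9 = $3,867

COGS = $4,939; ending inventory = $3,867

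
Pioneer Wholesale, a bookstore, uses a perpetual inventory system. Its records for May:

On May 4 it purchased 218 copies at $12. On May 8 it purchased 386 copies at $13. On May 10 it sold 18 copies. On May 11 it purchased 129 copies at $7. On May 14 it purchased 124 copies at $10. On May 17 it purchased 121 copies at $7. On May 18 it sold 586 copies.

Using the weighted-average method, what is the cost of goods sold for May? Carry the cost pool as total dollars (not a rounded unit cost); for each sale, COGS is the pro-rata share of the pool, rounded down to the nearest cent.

After May 4: 218 on hand, pool $2,616.00 (≈ $12.0000 each)
After May 8: 604 on hand, pool $7,634.00 (≈ $12.6391 each)
May 10, sell 18: 18/604 × $7,634.00 → $227.50
After May 11: 715 on hand, pool $8,309.50 (≈ $11.6217 each)
After May 14: 839 on hand, pool $9,549.50 (≈ $11.3820 each)
After May 17: 960 on hand, pool $10,396.50 (≈ $10.8297 each)
May 18, sell 586: 586/960 × $10,396.50 → $6,346.19
Total COGS = $227.50 + $6,346.19 = $6,573.69
Ending inventory (cost pool remaining) = $4,050.31
Check: goods available $10,624.00 = COGS $6,573.69 + ending $4,050.31

COGS = $6,573.69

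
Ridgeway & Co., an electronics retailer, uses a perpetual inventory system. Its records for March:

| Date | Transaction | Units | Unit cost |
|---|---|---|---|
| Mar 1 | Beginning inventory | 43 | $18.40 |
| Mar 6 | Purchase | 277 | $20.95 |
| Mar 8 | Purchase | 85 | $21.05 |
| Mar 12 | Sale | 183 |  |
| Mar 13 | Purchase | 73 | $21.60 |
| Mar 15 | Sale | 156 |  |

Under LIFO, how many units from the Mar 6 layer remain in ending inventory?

Mar 12, 183 sold [LIFO — newest first]: 85 @ $21.05 + 98 @ $20.95 = $3,842.35
Mar 15, 156 sold [LIFO — newest first]: 73 @ $21.60 + 83 @ $20.95 = $3,315.65
Total COGS = $3,842.35 + $3,315.65 = $7,158.00
Ending inventory: 43 @ $18.40 + 96 @ $20.95 = $2,802.40
Check: goods available $9,960.40 = COGS $7,158.00 + ending $2,802.40

96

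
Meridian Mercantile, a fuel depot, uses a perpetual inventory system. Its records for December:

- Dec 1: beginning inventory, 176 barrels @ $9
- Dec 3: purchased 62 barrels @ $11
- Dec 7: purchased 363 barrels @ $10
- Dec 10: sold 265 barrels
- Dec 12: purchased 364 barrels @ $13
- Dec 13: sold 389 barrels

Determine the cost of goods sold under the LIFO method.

COGS = $7,632

Dec 10, 265 sold [LIFO — newest first]: 265 @ $10 = $2,650
Dec 13, 389 sold [LIFO — newest first]: 364 @ $13 + 25 @ $10 = $4,982
Total COGS = $2,650 + $4,982 = $7,632
Ending inventory: 176 @ $9 + 62 @ $11 + 73 @ $10 = $2,996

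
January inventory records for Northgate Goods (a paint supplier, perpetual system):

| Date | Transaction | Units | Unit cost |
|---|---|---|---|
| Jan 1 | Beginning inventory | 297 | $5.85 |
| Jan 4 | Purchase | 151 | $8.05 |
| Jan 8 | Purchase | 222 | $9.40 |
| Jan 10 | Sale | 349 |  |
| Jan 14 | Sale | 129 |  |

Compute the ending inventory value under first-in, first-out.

Jan 10, 349 sold [FIFO — oldest first]: 297 @ $5.85 + 52 @ $8.05 = $2,156.05
Jan 14, 129 sold [FIFO — oldest first]: 99 @ $8.05 + 30 @ $9.40 = $1,078.95
Total COGS = $2,156.05 + $1,078.95 = $3,235.00
Ending inventory: 192 @ $9.40 = $1,804.80

Ending inventory = $1,804.80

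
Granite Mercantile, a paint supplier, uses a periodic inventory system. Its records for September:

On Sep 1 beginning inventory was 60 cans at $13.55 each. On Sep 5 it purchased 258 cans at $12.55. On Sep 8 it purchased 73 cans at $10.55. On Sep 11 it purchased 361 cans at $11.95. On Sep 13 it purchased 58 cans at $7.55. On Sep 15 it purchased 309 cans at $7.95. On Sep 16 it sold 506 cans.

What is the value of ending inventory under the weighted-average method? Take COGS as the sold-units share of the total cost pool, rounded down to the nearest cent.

Sep 16, sell 506: 506/1119 × $12,029.45 → $5,439.59
Ending inventory (cost pool remaining) = $6,589.86
Check: goods available $12,029.45 = COGS $5,439.59 + ending $6,589.86

Ending inventory = $6,589.86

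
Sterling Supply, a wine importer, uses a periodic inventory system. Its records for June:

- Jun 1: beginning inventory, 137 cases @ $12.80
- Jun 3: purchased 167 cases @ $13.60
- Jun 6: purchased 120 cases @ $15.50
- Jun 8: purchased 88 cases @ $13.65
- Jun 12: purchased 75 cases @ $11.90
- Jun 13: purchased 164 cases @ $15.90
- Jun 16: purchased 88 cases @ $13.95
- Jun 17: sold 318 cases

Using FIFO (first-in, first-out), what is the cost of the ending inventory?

Jun 17, 318 sold [FIFO — oldest first]: 137 @ $12.80 + 167 @ $13.60 + 14 @ $15.50 = $4,241.80
Ending inventory: 106 @ $15.50 + 88 @ $13.65 + 75 @ $11.90 + 164 @ $15.90 + 88 @ $13.95 = $7,571.90

Ending inventory = $7,571.90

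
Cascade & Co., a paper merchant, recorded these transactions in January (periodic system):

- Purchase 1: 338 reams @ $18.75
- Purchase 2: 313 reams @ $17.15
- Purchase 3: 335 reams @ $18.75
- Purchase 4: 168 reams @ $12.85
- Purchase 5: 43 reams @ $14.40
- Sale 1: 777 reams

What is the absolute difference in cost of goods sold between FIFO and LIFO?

FIFO COGS: 338 @ $18.75 + 313 @ $17.15 + 126 @ $18.75 = $14,067.95
LIFO COGS: 43 @ $14.40 + 168 @ $12.85 + 335 @ $18.75 + 231 @ $17.15 = $13,020.90
Difference = |$14,067.95 − $13,020.90| = $1,047.05

$1,047.05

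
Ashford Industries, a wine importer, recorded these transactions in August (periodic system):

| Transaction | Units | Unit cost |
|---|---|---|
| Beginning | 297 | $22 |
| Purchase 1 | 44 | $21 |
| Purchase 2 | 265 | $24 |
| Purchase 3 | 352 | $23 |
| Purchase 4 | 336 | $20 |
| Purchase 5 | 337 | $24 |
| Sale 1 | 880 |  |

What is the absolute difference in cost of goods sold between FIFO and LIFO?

$551

FIFO COGS: 297 @ $22 + 44 @ $21 + 265 @ $24 + 274 @ $23 = $20,120
LIFO COGS: 337 @ $24 + 336 @ $20 + 207 @ $23 = $19,569
Difference = |$20,120 − $19,569| = $551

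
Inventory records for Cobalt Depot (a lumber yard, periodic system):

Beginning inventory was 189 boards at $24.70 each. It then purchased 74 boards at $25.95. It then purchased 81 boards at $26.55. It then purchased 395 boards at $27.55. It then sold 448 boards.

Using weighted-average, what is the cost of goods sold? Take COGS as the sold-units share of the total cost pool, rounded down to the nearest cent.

COGS = $11,894.97

Sale 1, sell 448: 448/739 × $19,621.40 → $11,894.97
Ending inventory (cost pool remaining) = $7,726.43
Check: goods available $19,621.40 = COGS $11,894.97 + ending $7,726.43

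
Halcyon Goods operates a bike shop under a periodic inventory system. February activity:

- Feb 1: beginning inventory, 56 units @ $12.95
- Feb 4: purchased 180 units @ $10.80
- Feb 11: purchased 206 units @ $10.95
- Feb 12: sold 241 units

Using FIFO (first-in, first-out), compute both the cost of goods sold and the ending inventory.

COGS = $2,723.95; ending inventory = $2,200.95

Feb 12, 241 sold [FIFO — oldest first]: 56 @ $12.95 + 180 @ $10.80 + 5 @ $10.95 = $2,723.95
Ending inventory: 201 @ $10.95 = $2,200.95
Check: goods available $4,924.90 = COGS $2,723.95 + ending $2,200.95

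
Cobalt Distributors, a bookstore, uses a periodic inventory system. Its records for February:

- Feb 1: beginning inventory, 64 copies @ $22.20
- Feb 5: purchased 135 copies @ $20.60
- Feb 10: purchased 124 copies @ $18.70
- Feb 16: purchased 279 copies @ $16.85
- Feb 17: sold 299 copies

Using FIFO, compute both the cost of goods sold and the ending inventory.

Feb 17, 299 sold [FIFO — oldest first]: 64 @ $22.20 + 135 @ $20.60 + 100 @ $18.70 = $6,071.80
Ending inventory: 24 @ $18.70 + 279 @ $16.85 = $5,149.95

COGS = $6,071.80; ending inventory = $5,149.95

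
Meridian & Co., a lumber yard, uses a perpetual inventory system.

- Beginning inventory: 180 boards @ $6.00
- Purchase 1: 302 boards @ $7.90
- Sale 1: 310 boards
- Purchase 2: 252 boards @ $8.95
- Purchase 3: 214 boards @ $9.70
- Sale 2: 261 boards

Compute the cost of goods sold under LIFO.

COGS = $4,930.25

Sale 1 (310) [LIFO — newest first]: 302 @ $7.90 + 8 @ $6.00 = $2,433.80
Sale 2 (261) [LIFO — newest first]: 214 @ $9.70 + 47 @ $8.95 = $2,496.45
Total COGS = $2,433.80 + $2,496.45 = $4,930.25
Ending inventory: 172 @ $6.00 + 205 @ $8.95 = $2,866.75
Check: goods available $7,797.00 = COGS $4,930.25 + ending $2,866.75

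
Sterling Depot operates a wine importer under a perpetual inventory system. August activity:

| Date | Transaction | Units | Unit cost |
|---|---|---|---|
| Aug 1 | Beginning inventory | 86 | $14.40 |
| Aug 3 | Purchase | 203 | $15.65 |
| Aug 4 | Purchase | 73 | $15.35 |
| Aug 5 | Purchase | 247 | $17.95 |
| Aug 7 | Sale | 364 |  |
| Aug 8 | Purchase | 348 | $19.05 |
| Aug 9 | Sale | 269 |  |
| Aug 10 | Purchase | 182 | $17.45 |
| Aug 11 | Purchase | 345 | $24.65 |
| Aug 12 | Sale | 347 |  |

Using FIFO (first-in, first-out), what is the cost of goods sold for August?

Aug 7, 364 sold [FIFO — oldest first]: 86 @ $14.40 + 203 @ $15.65 + 73 @ $15.35 + 2 @ $17.95 = $5,571.80
Aug 9, 269 sold [FIFO — oldest first]: 245 @ $17.95 + 24 @ $19.05 = $4,854.95
Aug 12, 347 sold [FIFO — oldest first]: 324 @ $19.05 + 23 @ $17.45 = $6,573.55
Total COGS = $5,571.80 + $4,854.95 + $6,573.55 = $17,000.30
Ending inventory: 159 @ $17.45 + 345 @ $24.65 = $11,278.80

COGS = $17,000.30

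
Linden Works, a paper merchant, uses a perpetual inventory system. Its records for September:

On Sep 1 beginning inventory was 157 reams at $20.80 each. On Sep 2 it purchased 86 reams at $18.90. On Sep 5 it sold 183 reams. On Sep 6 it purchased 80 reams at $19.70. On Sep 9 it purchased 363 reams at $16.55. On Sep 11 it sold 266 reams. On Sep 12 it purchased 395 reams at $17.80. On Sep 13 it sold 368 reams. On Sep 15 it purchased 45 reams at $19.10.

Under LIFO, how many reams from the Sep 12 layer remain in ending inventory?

27

Sep 5, 183 sold [LIFO — newest first]: 86 @ $18.90 + 97 @ $20.80 = $3,643.00
Sep 11, 266 sold [LIFO — newest first]: 266 @ $16.55 = $4,402.30
Sep 13, 368 sold [LIFO — newest first]: 368 @ $17.80 = $6,550.40
Total COGS = $3,643.00 + $4,402.30 + $6,550.40 = $14,595.70
Ending inventory: 60 @ $20.80 + 80 @ $19.70 + 97 @ $16.55 + 27 @ $17.80 + 45 @ $19.10 = $5,769.45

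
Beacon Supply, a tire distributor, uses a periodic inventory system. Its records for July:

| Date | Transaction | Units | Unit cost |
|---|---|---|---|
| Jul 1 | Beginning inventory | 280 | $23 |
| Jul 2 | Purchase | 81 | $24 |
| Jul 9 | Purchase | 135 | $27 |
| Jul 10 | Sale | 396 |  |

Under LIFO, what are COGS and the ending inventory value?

Jul 10, 396 sold [LIFO — newest first]: 135 @ $27 + 81 @ $24 + 180 @ $23 = $9,729
Ending inventory: 100 @ $23 = $2,300

COGS = $9,729; ending inventory = $2,300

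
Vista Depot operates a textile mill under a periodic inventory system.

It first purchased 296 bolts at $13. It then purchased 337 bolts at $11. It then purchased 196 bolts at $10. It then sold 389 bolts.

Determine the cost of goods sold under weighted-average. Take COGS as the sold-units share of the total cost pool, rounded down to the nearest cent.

Sale 1, sell 389: 389/829 × $9,515.00 → $4,464.81
Ending inventory (cost pool remaining) = $5,050.19
Check: goods available $9,515.00 = COGS $4,464.81 + ending $5,050.19

COGS = $4,464.81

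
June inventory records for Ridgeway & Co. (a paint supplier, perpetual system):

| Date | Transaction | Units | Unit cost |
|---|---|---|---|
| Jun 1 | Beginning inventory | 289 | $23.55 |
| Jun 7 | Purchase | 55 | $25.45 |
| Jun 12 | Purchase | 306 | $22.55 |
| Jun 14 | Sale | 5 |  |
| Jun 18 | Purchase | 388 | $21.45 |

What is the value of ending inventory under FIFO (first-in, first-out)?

Ending inventory = $23,310.85

Jun 14, 5 sold [FIFO — oldest first]: 5 @ $23.55 = $117.75
Ending inventory: 284 @ $23.55 + 55 @ $25.45 + 306 @ $22.55 + 388 @ $21.45 = $23,310.85
Check: goods available $23,428.60 = COGS $117.75 + ending $23,310.85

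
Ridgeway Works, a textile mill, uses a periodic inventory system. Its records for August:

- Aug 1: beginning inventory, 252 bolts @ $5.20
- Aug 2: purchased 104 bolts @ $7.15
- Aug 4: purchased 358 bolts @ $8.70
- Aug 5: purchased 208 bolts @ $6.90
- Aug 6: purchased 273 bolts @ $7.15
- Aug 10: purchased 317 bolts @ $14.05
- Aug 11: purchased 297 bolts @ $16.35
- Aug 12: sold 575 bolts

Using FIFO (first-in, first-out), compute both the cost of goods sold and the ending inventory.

COGS = $3,959.30; ending inventory = $13,906.25

Aug 12, 575 sold [FIFO — oldest first]: 252 @ $5.20 + 104 @ $7.15 + 219 @ $8.70 = $3,959.30
Ending inventory: 139 @ $8.70 + 208 @ $6.90 + 273 @ $7.15 + 317 @ $14.05 + 297 @ $16.35 = $13,906.25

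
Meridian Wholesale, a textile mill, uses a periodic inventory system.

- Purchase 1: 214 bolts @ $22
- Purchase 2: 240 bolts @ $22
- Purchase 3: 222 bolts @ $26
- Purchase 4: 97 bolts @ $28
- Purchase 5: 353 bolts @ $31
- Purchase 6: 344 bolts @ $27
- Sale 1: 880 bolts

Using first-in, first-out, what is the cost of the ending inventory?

Ending inventory = $16,914

Sale 1 (880) [FIFO — oldest first]: 214 @ $22 + 240 @ $22 + 222 @ $26 + 97 @ $28 + 107 @ $31 = $21,793
Ending inventory: 246 @ $31 + 344 @ $27 = $16,914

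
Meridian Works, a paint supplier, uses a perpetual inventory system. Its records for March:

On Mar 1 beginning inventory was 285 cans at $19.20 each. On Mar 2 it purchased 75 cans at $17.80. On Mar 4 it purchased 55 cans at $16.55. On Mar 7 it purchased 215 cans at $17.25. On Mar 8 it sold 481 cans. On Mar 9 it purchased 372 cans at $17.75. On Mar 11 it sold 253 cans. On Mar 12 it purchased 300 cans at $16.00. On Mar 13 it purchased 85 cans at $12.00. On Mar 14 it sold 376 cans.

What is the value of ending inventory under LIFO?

Mar 8, 481 sold [LIFO — newest first]: 215 @ $17.25 + 55 @ $16.55 + 75 @ $17.80 + 136 @ $19.20 = $8,565.20
Mar 11, 253 sold [LIFO — newest first]: 253 @ $17.75 = $4,490.75
Mar 14, 376 sold [LIFO — newest first]: 85 @ $12.00 + 291 @ $16.00 = $5,676.00
Total COGS = $8,565.20 + $4,490.75 + $5,676.00 = $18,731.95
Ending inventory: 149 @ $19.20 + 119 @ $17.75 + 9 @ $16.00 = $5,117.05

Ending inventory = $5,117.05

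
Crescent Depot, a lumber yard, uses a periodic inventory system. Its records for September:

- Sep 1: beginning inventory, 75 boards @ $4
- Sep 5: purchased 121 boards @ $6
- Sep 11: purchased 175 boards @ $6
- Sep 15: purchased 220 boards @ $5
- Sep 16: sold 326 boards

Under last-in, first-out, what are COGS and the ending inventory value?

COGS = $1,736; ending inventory = $1,440

Sep 16, 326 sold [LIFO — newest first]: 220 @ $5 + 106 @ $6 = $1,736
Ending inventory: 75 @ $4 + 121 @ $6 + 69 @ $6 = $1,440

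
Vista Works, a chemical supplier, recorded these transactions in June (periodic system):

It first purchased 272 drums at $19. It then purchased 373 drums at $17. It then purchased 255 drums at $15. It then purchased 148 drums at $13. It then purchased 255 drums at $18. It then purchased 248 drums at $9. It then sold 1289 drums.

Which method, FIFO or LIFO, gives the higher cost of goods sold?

FIFO COGS: 272 @ $19 + 373 @ $17 + 255 @ $15 + 148 @ $13 + 241 @ $18 = $21,596
LIFO COGS: 248 @ $9 + 255 @ $18 + 148 @ $13 + 255 @ $15 + 373 @ $17 + 10 @ $19 = $19,102

FIFO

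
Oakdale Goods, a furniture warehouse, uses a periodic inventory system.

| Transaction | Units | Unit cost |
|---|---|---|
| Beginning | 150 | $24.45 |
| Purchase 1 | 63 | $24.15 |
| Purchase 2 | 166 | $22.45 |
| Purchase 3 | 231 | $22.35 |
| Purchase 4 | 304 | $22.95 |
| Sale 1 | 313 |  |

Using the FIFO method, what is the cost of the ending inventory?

Ending inventory = $13,621.35

Sale 1 (313) [FIFO — oldest first]: 150 @ $24.45 + 63 @ $24.15 + 100 @ $22.45 = $7,433.95
Ending inventory: 66 @ $22.45 + 231 @ $22.35 + 304 @ $22.95 = $13,621.35
Check: goods available $21,055.30 = COGS $7,433.95 + ending $13,621.35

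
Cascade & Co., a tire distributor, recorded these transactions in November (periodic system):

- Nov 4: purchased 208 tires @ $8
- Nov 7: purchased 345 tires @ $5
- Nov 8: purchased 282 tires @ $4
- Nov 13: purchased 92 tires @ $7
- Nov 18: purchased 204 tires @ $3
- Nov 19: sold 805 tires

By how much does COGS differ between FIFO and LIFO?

FIFO COGS: 208 @ $8 + 345 @ $5 + 252 @ $4 = $4,397
LIFO COGS: 204 @ $3 + 92 @ $7 + 282 @ $4 + 227 @ $5 = $3,519
Difference = |$4,397 − $3,519| = $878

$878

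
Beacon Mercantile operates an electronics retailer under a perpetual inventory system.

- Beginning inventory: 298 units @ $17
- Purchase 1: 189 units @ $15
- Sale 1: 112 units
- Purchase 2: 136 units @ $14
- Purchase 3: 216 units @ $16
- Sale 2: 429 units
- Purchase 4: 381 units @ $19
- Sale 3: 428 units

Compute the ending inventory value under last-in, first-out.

Ending inventory = $4,267

Sale 1 (112) [LIFO — newest first]: 112 @ $15 = $1,680
Sale 2 (429) [LIFO — newest first]: 216 @ $16 + 136 @ $14 + 77 @ $15 = $6,515
Sale 3 (428) [LIFO — newest first]: 381 @ $19 + 47 @ $17 = $8,038
Total COGS = $1,680 + $6,515 + $8,038 = $16,233
Ending inventory: 251 @ $17 = $4,267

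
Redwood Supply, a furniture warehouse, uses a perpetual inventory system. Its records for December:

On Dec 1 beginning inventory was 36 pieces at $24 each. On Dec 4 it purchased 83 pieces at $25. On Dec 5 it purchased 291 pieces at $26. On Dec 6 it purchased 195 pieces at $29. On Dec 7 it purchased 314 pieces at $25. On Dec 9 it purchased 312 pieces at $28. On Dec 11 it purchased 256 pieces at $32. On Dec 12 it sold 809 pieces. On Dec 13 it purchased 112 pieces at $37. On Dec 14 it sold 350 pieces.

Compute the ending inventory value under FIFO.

Ending inventory = $14,352

Dec 12, 809 sold [FIFO — oldest first]: 36 @ $24 + 83 @ $25 + 291 @ $26 + 195 @ $29 + 204 @ $25 = $21,260
Dec 14, 350 sold [FIFO — oldest first]: 110 @ $25 + 240 @ $28 = $9,470
Total COGS = $21,260 + $9,470 = $30,730
Ending inventory: 72 @ $28 + 256 @ $32 + 112 @ $37 = $14,352
Check: goods available $45,082 = COGS $30,730 + ending $14,352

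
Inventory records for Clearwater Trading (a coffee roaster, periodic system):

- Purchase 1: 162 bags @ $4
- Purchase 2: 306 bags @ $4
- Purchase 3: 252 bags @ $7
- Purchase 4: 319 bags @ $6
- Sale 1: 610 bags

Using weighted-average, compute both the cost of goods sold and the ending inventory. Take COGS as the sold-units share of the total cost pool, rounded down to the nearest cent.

COGS = $3,258.42; ending inventory = $2,291.58

Sale 1, sell 610: 610/1039 × $5,550.00 → $3,258.42
Ending inventory (cost pool remaining) = $2,291.58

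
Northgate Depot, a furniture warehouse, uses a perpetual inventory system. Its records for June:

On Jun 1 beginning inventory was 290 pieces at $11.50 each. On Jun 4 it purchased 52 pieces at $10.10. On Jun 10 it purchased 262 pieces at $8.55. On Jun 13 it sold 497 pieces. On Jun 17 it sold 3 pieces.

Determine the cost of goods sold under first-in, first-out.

COGS = $5,211.10

Jun 13, 497 sold [FIFO — oldest first]: 290 @ $11.50 + 52 @ $10.10 + 155 @ $8.55 = $5,185.45
Jun 17, 3 sold [FIFO — oldest first]: 3 @ $8.55 = $25.65
Total COGS = $5,185.45 + $25.65 = $5,211.10
Ending inventory: 104 @ $8.55 = $889.20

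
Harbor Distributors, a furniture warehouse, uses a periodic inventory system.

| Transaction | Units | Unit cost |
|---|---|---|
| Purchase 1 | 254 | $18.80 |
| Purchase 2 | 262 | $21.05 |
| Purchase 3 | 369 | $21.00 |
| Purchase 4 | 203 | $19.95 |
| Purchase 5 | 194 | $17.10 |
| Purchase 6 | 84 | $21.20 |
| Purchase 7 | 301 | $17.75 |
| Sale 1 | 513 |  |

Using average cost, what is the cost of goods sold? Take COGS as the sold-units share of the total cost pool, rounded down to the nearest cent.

COGS = $10,010.76

Sale 1, sell 513: 513/1667 × $32,530.10 → $10,010.76
Ending inventory (cost pool remaining) = $22,519.34
Check: goods available $32,530.10 = COGS $10,010.76 + ending $22,519.34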